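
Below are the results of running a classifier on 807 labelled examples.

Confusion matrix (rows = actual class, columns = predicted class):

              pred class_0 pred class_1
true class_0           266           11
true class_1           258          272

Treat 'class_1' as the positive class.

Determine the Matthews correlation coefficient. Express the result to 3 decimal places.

MCC = (TP·TN − FP·FN) / √((TP+FP)(TP+FN)(TN+FP)(TN+FN))
Numerator = 272·266 − 11·258 = 69514
Denominator = √(283·530·277·524) = √21770748520 = 147549.1393
MCC = 69514 / 147549.1393 = 0.471

0.471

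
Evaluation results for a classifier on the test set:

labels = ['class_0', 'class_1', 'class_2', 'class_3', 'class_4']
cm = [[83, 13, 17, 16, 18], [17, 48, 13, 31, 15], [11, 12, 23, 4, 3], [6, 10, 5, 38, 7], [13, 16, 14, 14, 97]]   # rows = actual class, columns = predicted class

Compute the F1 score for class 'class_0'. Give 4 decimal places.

0.5993

F1 score = 2·TP/(2·TP+FP+FN).
class_0: TP=83, FP=17+11+6+13=47, FN=13+17+16+18=64 → 166/277 = 0.59928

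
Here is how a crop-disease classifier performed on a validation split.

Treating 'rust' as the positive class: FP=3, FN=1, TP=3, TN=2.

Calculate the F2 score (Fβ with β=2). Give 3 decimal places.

0.682

Fβ = (1+β²)·TP / ((1+β²)·TP + β²·FN + FP), with β²=4
= 5·3 / (5·3 + 4·1 + 3) = 0.682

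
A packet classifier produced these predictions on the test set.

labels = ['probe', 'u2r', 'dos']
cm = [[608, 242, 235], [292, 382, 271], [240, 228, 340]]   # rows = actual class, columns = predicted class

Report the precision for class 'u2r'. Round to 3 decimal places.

0.448

Take TP from the diagonal, FP from the rest of the 'u2r' prediction marginal, FN from the rest of the 'u2r' actual marginal.
precision = TP/(TP+FP).
u2r: TP=382, FP=242+228=470 → 382/852 = 0.4484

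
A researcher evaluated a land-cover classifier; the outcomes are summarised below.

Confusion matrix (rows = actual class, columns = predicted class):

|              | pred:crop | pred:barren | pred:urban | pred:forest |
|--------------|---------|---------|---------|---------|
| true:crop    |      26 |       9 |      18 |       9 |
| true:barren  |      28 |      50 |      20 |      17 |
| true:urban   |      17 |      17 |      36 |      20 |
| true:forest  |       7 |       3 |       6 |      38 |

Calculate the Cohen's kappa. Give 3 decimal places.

0.291

Observed agreement pₒ = trace/N = 150/321 = 0.4673
Expected agreement pₑ = Σ (rowᵢ·colᵢ)/N² = (62·78 + 115·79 + 90·80 + 54·84)/321² = 0.2490
κ = (pₒ − pₑ)/(1 − pₑ) = (0.4673 − 0.2490)/(1 − 0.2490) = 0.291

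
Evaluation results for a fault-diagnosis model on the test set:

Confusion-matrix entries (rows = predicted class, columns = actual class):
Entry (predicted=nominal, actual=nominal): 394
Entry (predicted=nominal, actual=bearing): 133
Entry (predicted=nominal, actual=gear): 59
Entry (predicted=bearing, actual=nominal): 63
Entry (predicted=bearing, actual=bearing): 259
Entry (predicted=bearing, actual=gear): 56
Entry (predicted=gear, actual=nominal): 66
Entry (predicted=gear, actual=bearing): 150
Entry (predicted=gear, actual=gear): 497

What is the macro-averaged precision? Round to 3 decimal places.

0.685

Per-class precision (TP/(TP+FP)):
  nominal: TP=394, FP=133+59=192 → 394/586 = 0.6724
  bearing: TP=259, FP=63+56=119 → 259/378 = 0.6852
  gear: TP=497, FP=66+150=216 → 497/713 = 0.6971
Macro-precision = mean = (0.6724 + 0.6852 + 0.6971) / 3 = 0.685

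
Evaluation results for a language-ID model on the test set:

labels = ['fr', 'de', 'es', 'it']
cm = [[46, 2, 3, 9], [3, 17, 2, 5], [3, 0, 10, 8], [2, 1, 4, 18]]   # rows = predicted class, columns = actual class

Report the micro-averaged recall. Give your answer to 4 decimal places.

Micro-averaging pools counts across classes: ΣTP=91, ΣFP=42, ΣFN=42.
Micro-recall = TP/(TP+FN) on pooled counts = 0.6842 (equals overall accuracy in single-label multiclass).

0.6842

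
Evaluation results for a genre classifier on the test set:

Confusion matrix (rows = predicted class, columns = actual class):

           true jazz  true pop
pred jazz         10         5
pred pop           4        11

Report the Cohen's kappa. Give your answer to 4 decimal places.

0.4000

Observed agreement pₒ = trace/N = 21/30 = 0.70000
Expected agreement pₑ = Σ (rowᵢ·colᵢ)/N² = (14·15 + 16·15)/30² = 0.50000
κ = (pₒ − pₑ)/(1 − pₑ) = (0.70000 − 0.50000)/(1 − 0.50000) = 0.4000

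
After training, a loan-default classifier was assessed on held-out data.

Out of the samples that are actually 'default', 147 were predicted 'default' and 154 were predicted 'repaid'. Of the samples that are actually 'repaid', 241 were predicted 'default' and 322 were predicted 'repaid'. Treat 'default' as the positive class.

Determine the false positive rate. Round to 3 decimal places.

FPR = FP/(FP+TN) = 241/(241+322) = 0.428

0.428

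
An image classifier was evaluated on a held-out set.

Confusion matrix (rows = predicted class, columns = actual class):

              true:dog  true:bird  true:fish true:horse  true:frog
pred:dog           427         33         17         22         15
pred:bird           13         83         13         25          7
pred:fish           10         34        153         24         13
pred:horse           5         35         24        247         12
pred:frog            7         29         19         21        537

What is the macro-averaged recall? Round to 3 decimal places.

Per-class recall (TP/(TP+FN)):
  dog: TP=427, FN=13+10+5+7=35 → 427/462 = 0.9242
  bird: TP=83, FN=33+34+35+29=131 → 83/214 = 0.3879
  fish: TP=153, FN=17+13+24+19=73 → 153/226 = 0.6770
  horse: TP=247, FN=22+25+24+21=92 → 247/339 = 0.7286
  frog: TP=537, FN=15+7+13+12=47 → 537/584 = 0.9195
Macro-recall = mean = (0.9242 + 0.3879 + 0.6770 + 0.7286 + 0.9195) / 5 = 0.727

0.727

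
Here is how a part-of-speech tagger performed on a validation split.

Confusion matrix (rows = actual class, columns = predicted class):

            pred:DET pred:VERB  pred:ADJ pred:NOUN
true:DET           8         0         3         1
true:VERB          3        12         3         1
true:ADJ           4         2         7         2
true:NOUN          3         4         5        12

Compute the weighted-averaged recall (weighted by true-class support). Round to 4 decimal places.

0.5571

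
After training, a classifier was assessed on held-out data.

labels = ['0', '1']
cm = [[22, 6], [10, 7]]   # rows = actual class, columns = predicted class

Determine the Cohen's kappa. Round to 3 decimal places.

Observed agreement pₒ = trace/N = 29/45 = 0.6444
Expected agreement pₑ = Σ (rowᵢ·colᵢ)/N² = (28·32 + 17·13)/45² = 0.5516
κ = (pₒ − pₑ)/(1 − pₑ) = (0.6444 − 0.5516)/(1 − 0.5516) = 0.207

0.207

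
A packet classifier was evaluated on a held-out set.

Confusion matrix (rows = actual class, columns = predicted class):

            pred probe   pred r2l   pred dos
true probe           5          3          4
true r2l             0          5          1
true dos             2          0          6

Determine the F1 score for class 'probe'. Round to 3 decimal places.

0.526

Treat 'probe' as positive and all other classes as negative.
F1 score = 2·TP/(2·TP+FP+FN).
probe: TP=5, FP=0+2=2, FN=3+4=7 → 10/19 = 0.5263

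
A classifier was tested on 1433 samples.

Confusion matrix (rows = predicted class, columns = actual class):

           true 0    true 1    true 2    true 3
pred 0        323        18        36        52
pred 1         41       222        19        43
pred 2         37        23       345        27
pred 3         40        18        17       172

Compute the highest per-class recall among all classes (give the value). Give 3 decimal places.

Per-class recall (TP/(TP+FN)):
  0: TP=323, FN=41+37+40=118 → 323/441 = 0.7324
  1: TP=222, FN=18+23+18=59 → 222/281 = 0.7900
  2: TP=345, FN=36+19+17=72 → 345/417 = 0.8273
  3: TP=172, FN=52+43+27=122 → 172/294 = 0.5850
Highest is class '2' with recall = 0.827.

0.827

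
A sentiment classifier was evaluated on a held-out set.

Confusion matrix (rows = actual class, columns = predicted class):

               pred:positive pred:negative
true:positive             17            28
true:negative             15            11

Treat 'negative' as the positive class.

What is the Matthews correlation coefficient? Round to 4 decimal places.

-0.1928

MCC = (TP·TN − FP·FN) / √((TP+FP)(TP+FN)(TN+FP)(TN+FN))
Numerator = 11·17 − 28·15 = -233
Denominator = √(39·26·45·32) = √1460160 = 1208.3708
MCC = -233 / 1208.3708 = -0.1928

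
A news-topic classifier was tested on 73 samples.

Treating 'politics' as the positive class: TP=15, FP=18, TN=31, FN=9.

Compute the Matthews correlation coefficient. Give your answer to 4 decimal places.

0.2432

MCC = (TP·TN − FP·FN) / √((TP+FP)(TP+FN)(TN+FP)(TN+FN))
Numerator = 15·31 − 18·9 = 303
Denominator = √(33·24·49·40) = √1552320 = 1245.9213
MCC = 303 / 1245.9213 = 0.2432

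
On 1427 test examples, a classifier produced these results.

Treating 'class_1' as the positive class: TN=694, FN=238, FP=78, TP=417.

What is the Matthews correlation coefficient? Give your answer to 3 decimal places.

0.561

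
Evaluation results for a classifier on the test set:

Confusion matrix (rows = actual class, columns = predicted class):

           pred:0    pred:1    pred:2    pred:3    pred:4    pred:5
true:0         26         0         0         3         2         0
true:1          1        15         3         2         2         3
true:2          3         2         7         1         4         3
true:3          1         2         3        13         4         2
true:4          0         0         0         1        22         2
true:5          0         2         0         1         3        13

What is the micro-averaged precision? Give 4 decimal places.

Micro-averaging pools counts across classes: ΣTP=96, ΣFP=50, ΣFN=50.
Micro-precision = TP/(TP+FP) on pooled counts = 0.6575 (equals overall accuracy in single-label multiclass).

0.6575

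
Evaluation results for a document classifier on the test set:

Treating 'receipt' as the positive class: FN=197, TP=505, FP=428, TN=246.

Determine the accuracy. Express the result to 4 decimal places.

0.5458

Accuracy = (TP+TN)/N = (505+246)/1376 = 0.5458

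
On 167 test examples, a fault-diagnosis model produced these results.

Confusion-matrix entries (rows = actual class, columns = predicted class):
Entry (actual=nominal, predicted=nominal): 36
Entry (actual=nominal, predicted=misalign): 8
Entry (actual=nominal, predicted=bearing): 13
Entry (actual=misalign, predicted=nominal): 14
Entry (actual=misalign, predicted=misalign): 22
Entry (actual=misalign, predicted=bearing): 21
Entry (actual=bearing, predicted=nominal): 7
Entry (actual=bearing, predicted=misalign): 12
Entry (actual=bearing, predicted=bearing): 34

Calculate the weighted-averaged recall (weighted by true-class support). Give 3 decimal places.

0.551

Per-class recall (TP/(TP+FN)):
  nominal: TP=36, FN=8+13=21 → 36/57 = 0.6316
  misalign: TP=22, FN=14+21=35 → 22/57 = 0.3860
  bearing: TP=34, FN=7+12=19 → 34/53 = 0.6415
Weighted-recall = Σ (supportᵢ/N)·recallᵢ with N=167: (57/167)·0.6316 + (57/167)·0.3860 + (53/167)·0.6415 = 0.551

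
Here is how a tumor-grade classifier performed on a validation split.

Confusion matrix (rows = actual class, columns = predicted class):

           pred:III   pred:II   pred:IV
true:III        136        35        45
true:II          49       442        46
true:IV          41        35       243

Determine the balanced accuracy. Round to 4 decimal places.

Balanced accuracy = mean of per-class recall.
  III: recall = 136/216 = 0.62963
  II: recall = 442/537 = 0.82309
  IV: recall = 243/319 = 0.76176
Mean = (0.62963 + 0.82309 + 0.76176) / 3 = 0.7382

0.7382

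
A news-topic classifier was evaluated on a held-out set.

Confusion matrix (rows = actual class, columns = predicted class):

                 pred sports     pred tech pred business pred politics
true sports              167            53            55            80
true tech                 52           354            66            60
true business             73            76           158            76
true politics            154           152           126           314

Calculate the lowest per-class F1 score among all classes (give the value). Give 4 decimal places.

Per-class F1 score (2·TP/(2·TP+FP+FN)):
  sports: TP=167, FP=52+73+154=279, FN=53+55+80=188 → 334/801 = 0.41698
  tech: TP=354, FP=53+76+152=281, FN=52+66+60=178 → 708/1167 = 0.60668
  business: TP=158, FP=55+66+126=247, FN=73+76+76=225 → 316/788 = 0.40102
  politics: TP=314, FP=80+60+76=216, FN=154+152+126=432 → 628/1276 = 0.49216
Lowest is class 'business' with F1 score = 0.4010.

0.4010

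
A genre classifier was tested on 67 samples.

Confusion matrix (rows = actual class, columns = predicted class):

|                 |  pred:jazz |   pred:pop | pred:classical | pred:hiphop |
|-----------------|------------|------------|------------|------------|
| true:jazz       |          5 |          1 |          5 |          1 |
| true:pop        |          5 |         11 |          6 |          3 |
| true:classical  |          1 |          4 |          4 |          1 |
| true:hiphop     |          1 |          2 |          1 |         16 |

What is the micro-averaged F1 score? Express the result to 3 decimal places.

Micro-averaging pools counts across classes: ΣTP=36, ΣFP=31, ΣFN=31.
Micro-F1 score = 2·TP/(2·TP+FP+FN) on pooled counts = 0.537 (equals overall accuracy in single-label multiclass).

0.537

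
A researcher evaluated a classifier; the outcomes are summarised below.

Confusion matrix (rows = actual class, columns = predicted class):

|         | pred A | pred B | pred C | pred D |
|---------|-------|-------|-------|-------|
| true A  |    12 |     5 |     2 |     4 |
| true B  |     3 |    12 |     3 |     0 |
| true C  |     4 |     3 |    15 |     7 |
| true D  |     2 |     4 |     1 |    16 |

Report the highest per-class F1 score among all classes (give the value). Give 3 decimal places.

Per-class F1 score (2·TP/(2·TP+FP+FN)):
  A: TP=12, FP=3+4+2=9, FN=5+2+4=11 → 24/44 = 0.5455
  B: TP=12, FP=5+3+4=12, FN=3+3+0=6 → 24/42 = 0.5714
  C: TP=15, FP=2+3+1=6, FN=4+3+7=14 → 30/50 = 0.6000
  D: TP=16, FP=4+0+7=11, FN=2+4+1=7 → 32/50 = 0.6400
Highest is class 'D' with F1 score = 0.640.

0.640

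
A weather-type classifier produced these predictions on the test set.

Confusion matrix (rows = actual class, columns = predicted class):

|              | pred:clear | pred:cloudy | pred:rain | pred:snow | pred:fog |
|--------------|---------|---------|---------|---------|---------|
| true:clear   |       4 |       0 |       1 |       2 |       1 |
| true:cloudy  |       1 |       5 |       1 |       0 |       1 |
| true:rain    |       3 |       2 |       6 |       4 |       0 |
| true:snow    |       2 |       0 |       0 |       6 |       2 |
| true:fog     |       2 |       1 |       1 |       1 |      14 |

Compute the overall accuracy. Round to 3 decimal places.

Accuracy = trace / total = (4+5+6+6+14=35) / 60 = 35/60 = 0.583

0.583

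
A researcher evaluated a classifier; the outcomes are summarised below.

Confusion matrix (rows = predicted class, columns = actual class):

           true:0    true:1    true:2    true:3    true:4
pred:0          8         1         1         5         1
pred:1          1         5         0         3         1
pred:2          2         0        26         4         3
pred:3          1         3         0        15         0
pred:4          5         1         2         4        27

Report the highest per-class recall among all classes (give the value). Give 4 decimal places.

0.8966

Per-class recall (TP/(TP+FN)):
  0: TP=8, FN=1+2+1+5=9 → 8/17 = 0.47059
  1: TP=5, FN=1+0+3+1=5 → 5/10 = 0.50000
  2: TP=26, FN=1+0+0+2=3 → 26/29 = 0.89655
  3: TP=15, FN=5+3+4+4=16 → 15/31 = 0.48387
  4: TP=27, FN=1+1+3+0=5 → 27/32 = 0.84375
Highest is class '2' with recall = 0.8966.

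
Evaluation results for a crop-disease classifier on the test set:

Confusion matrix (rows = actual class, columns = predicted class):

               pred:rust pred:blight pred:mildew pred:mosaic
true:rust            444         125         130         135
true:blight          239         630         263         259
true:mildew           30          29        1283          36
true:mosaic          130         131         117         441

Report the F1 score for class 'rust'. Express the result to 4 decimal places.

Take TP from the diagonal, FP from the rest of the 'rust' prediction marginal, FN from the rest of the 'rust' actual marginal.
F1 score = 2·TP/(2·TP+FP+FN).
rust: TP=444, FP=239+30+130=399, FN=125+130+135=390 → 888/1677 = 0.52952

0.5295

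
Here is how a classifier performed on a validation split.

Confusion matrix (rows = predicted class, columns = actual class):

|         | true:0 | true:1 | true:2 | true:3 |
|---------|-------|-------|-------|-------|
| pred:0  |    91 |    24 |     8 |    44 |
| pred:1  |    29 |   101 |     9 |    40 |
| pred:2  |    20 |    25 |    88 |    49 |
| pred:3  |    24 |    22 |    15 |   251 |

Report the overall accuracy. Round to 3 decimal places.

0.632

Accuracy = trace / total = (91+101+88+251=531) / 840 = 531/840 = 0.632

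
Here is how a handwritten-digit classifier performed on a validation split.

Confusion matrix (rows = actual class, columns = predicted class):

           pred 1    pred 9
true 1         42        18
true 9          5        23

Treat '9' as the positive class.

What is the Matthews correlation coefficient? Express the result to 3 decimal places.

MCC = (TP·TN − FP·FN) / √((TP+FP)(TP+FN)(TN+FP)(TN+FN))
Numerator = 23·42 − 18·5 = 876
Denominator = √(41·28·60·47) = √3237360 = 1799.2665
MCC = 876 / 1799.2665 = 0.487

0.487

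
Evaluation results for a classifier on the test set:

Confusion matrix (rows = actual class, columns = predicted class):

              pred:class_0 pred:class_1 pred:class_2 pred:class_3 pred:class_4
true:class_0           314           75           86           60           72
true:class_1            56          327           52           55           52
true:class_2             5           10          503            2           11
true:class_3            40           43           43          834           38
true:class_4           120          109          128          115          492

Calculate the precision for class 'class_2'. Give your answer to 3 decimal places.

One-vs-rest for 'class_2': TP = diagonal; FP = other classes predicted 'class_2'; FN = 'class_2' predicted as other.
precision = TP/(TP+FP).
class_2: TP=503, FP=86+52+43+128=309 → 503/812 = 0.6195

0.619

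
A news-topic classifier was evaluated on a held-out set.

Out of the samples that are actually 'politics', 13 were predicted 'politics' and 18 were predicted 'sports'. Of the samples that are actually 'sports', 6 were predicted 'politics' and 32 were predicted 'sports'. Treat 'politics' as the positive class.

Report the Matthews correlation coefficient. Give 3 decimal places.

0.291

MCC = (TP·TN − FP·FN) / √((TP+FP)(TP+FN)(TN+FP)(TN+FN))
Numerator = 13·32 − 6·18 = 308
Denominator = √(19·31·38·50) = √1119100 = 1057.8752
MCC = 308 / 1057.8752 = 0.291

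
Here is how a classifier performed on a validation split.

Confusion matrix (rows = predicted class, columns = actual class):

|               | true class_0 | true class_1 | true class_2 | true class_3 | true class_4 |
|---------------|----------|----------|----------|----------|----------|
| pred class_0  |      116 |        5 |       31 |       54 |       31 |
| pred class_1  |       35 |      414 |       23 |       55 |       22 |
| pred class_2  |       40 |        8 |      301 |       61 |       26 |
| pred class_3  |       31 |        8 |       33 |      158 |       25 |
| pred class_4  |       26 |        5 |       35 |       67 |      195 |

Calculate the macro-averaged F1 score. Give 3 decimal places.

Per-class F1 score (2·TP/(2·TP+FP+FN)):
  class_0: TP=116, FP=5+31+54+31=121, FN=35+40+31+26=132 → 232/485 = 0.4784
  class_1: TP=414, FP=35+23+55+22=135, FN=5+8+8+5=26 → 828/989 = 0.8372
  class_2: TP=301, FP=40+8+61+26=135, FN=31+23+33+35=122 → 602/859 = 0.7008
  class_3: TP=158, FP=31+8+33+25=97, FN=54+55+61+67=237 → 316/650 = 0.4862
  class_4: TP=195, FP=26+5+35+67=133, FN=31+22+26+25=104 → 390/627 = 0.6220
Macro-F1 score = mean = (0.4784 + 0.8372 + 0.7008 + 0.4862 + 0.6220) / 5 = 0.625

0.625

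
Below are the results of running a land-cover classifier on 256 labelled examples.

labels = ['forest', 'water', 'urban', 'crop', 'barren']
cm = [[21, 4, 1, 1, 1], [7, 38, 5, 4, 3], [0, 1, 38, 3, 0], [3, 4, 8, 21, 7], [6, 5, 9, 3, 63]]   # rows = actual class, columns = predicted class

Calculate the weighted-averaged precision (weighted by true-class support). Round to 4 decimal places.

0.7232

Per-class precision (TP/(TP+FP)):
  forest: TP=21, FP=7+0+3+6=16 → 21/37 = 0.56757
  water: TP=38, FP=4+1+4+5=14 → 38/52 = 0.73077
  urban: TP=38, FP=1+5+8+9=23 → 38/61 = 0.62295
  crop: TP=21, FP=1+4+3+3=11 → 21/32 = 0.65625
  barren: TP=63, FP=1+3+0+7=11 → 63/74 = 0.85135
Weighted-precision = Σ (supportᵢ/N)·precisionᵢ with N=256: (28/256)·0.56757 + (57/256)·0.73077 + (42/256)·0.62295 + (43/256)·0.65625 + (86/256)·0.85135 = 0.7232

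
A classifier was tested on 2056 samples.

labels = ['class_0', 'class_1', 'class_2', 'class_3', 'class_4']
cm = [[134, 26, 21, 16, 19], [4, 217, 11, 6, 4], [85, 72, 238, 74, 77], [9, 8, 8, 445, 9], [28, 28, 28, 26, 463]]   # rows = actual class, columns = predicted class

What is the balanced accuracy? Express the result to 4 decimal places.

0.7380

Balanced accuracy = mean of per-class recall.
  class_0: recall = 134/216 = 0.62037
  class_1: recall = 217/242 = 0.89669
  class_2: recall = 238/546 = 0.43590
  class_3: recall = 445/479 = 0.92902
  class_4: recall = 463/573 = 0.80803
Mean = (0.62037 + 0.89669 + 0.43590 + 0.92902 + 0.80803) / 5 = 0.7380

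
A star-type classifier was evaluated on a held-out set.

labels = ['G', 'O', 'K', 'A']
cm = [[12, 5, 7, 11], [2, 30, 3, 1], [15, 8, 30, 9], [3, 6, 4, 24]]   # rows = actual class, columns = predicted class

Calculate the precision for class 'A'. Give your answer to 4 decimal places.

0.5333

Treat 'A' as positive and all other classes as negative.
precision = TP/(TP+FP).
A: TP=24, FP=11+1+9=21 → 24/45 = 0.53333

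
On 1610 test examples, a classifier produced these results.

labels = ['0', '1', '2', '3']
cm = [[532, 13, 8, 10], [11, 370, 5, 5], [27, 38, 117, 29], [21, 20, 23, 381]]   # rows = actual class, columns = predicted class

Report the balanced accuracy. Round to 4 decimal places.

Balanced accuracy = mean of per-class recall.
  0: recall = 532/563 = 0.94494
  1: recall = 370/391 = 0.94629
  2: recall = 117/211 = 0.55450
  3: recall = 381/445 = 0.85618
Mean = (0.94494 + 0.94629 + 0.55450 + 0.85618) / 4 = 0.8255

0.8255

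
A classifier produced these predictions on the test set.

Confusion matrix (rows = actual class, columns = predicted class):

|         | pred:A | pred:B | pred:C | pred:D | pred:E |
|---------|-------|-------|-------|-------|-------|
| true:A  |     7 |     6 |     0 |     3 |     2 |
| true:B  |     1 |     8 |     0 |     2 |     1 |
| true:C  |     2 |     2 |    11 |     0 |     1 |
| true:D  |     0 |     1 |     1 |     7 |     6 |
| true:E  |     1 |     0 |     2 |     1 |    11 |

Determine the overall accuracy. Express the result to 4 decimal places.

0.5789

Accuracy = trace / total = (7+8+11+7+11=44) / 76 = 44/76 = 0.5789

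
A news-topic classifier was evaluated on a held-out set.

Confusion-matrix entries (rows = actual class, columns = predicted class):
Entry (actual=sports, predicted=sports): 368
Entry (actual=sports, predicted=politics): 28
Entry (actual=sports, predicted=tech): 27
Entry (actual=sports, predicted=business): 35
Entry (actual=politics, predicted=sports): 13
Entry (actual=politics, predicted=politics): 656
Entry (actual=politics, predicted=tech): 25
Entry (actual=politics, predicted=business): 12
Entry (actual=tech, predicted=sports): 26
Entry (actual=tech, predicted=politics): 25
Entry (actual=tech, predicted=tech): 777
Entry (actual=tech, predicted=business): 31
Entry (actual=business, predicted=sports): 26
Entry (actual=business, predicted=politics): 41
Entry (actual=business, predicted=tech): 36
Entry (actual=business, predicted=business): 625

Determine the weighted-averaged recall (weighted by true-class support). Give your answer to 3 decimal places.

0.882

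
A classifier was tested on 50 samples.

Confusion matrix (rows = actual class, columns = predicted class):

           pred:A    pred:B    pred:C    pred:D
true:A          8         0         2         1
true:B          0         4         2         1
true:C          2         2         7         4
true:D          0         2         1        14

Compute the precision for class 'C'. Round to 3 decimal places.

precision = TP/(TP+FP).
C: TP=7, FP=2+2+1=5 → 7/12 = 0.5833

0.583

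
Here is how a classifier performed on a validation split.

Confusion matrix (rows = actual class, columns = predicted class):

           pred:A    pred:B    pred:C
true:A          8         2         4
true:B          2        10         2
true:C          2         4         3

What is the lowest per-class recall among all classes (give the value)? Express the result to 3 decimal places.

Per-class recall (TP/(TP+FN)):
  A: TP=8, FN=2+4=6 → 8/14 = 0.5714
  B: TP=10, FN=2+2=4 → 10/14 = 0.7143
  C: TP=3, FN=2+4=6 → 3/9 = 0.3333
Lowest is class 'C' with recall = 0.333.

0.333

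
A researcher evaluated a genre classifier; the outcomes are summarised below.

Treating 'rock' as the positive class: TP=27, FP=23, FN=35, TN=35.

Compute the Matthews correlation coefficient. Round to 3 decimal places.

0.039

MCC = (TP·TN − FP·FN) / √((TP+FP)(TP+FN)(TN+FP)(TN+FN))
Numerator = 27·35 − 23·35 = 140
Denominator = √(50·62·58·70) = √12586000 = 3547.6753
MCC = 140 / 3547.6753 = 0.039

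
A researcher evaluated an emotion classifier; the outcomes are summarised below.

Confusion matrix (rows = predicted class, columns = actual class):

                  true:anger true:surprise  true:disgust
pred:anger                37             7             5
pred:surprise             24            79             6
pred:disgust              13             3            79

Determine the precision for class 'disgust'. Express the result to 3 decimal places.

One-vs-rest for 'disgust': TP = diagonal; FP = other classes predicted 'disgust'; FN = 'disgust' predicted as other.
precision = TP/(TP+FP).
disgust: TP=79, FP=13+3=16 → 79/95 = 0.8316

0.832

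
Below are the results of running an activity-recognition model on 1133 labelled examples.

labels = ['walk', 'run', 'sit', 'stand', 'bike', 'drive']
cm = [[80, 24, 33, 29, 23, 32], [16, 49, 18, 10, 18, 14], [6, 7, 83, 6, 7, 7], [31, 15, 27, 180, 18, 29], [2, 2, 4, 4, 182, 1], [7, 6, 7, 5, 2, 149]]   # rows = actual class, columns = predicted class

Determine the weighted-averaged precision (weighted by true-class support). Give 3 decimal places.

Per-class precision (TP/(TP+FP)):
  walk: TP=80, FP=16+6+31+2+7=62 → 80/142 = 0.5634
  run: TP=49, FP=24+7+15+2+6=54 → 49/103 = 0.4757
  sit: TP=83, FP=33+18+27+4+7=89 → 83/172 = 0.4826
  stand: TP=180, FP=29+10+6+4+5=54 → 180/234 = 0.7692
  bike: TP=182, FP=23+18+7+18+2=68 → 182/250 = 0.7280
  drive: TP=149, FP=32+14+7+29+1=83 → 149/232 = 0.6422
Weighted-precision = Σ (supportᵢ/N)·precisionᵢ with N=1133: (221/1133)·0.5634 + (125/1133)·0.4757 + (116/1133)·0.4826 + (300/1133)·0.7692 + (195/1133)·0.7280 + (176/1133)·0.6422 = 0.641

0.641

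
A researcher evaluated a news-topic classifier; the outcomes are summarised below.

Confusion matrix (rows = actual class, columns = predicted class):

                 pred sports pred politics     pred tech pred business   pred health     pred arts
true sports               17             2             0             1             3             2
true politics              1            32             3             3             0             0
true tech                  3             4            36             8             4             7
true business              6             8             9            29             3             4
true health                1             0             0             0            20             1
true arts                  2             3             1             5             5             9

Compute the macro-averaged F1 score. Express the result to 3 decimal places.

Per-class F1 score (2·TP/(2·TP+FP+FN)):
  sports: TP=17, FP=1+3+6+1+2=13, FN=2+0+1+3+2=8 → 34/55 = 0.6182
  politics: TP=32, FP=2+4+8+0+3=17, FN=1+3+3+0+0=7 → 64/88 = 0.7273
  tech: TP=36, FP=0+3+9+0+1=13, FN=3+4+8+4+7=26 → 72/111 = 0.6486
  business: TP=29, FP=1+3+8+0+5=17, FN=6+8+9+3+4=30 → 58/105 = 0.5524
  health: TP=20, FP=3+0+4+3+5=15, FN=1+0+0+0+1=2 → 40/57 = 0.7018
  arts: TP=9, FP=2+0+7+4+1=14, FN=2+3+1+5+5=16 → 18/48 = 0.3750
Macro-F1 score = mean = (0.6182 + 0.7273 + 0.6486 + 0.5524 + 0.7018 + 0.3750) / 6 = 0.604

0.604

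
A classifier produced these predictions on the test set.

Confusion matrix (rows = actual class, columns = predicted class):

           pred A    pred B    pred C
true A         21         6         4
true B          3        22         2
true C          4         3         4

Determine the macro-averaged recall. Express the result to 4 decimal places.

0.6186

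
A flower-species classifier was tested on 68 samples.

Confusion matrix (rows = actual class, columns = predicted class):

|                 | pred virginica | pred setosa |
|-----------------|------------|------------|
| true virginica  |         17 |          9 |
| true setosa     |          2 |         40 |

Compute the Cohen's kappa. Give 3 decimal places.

Observed agreement pₒ = trace/N = 57/68 = 0.8382
Expected agreement pₑ = Σ (rowᵢ·colᵢ)/N² = (26·19 + 42·49)/68² = 0.5519
κ = (pₒ − pₑ)/(1 − pₑ) = (0.8382 − 0.5519)/(1 − 0.5519) = 0.639

0.639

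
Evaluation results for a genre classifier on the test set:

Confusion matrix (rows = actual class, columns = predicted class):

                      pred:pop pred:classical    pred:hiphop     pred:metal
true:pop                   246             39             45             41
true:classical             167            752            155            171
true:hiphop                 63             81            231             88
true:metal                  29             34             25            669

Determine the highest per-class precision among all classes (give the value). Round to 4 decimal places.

0.8300

Per-class precision (TP/(TP+FP)):
  pop: TP=246, FP=167+63+29=259 → 246/505 = 0.48713
  classical: TP=752, FP=39+81+34=154 → 752/906 = 0.83002
  hiphop: TP=231, FP=45+155+25=225 → 231/456 = 0.50658
  metal: TP=669, FP=41+171+88=300 → 669/969 = 0.69040
Highest is class 'classical' with precision = 0.8300.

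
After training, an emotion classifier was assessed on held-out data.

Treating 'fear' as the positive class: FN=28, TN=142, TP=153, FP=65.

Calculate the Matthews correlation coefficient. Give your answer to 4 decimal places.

MCC = (TP·TN − FP·FN) / √((TP+FP)(TP+FN)(TN+FP)(TN+FN))
Numerator = 153·142 − 65·28 = 19906
Denominator = √(218·181·207·170) = √1388527020 = 37262.9443
MCC = 19906 / 37262.9443 = 0.5342

0.5342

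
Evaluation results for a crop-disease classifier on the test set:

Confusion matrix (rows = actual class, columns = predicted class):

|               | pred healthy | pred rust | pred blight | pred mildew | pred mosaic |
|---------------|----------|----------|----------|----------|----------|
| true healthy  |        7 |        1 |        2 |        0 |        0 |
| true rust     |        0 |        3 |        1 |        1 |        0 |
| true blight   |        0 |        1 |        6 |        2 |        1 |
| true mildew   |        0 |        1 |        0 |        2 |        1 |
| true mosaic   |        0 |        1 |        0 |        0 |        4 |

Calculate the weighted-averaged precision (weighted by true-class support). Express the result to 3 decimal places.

0.698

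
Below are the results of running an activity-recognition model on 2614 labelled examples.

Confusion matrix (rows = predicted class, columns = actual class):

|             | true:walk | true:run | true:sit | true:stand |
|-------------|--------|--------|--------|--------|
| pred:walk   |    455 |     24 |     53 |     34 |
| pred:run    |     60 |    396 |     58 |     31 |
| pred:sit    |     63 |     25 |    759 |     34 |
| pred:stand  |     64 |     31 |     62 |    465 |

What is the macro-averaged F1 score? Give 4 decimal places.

0.7876

Per-class F1 score (2·TP/(2·TP+FP+FN)):
  walk: TP=455, FP=24+53+34=111, FN=60+63+64=187 → 910/1208 = 0.75331
  run: TP=396, FP=60+58+31=149, FN=24+25+31=80 → 792/1021 = 0.77571
  sit: TP=759, FP=63+25+34=122, FN=53+58+62=173 → 1518/1813 = 0.83729
  stand: TP=465, FP=64+31+62=157, FN=34+31+34=99 → 930/1186 = 0.78415
Macro-F1 score = mean = (0.75331 + 0.77571 + 0.83729 + 0.78415) / 4 = 0.7876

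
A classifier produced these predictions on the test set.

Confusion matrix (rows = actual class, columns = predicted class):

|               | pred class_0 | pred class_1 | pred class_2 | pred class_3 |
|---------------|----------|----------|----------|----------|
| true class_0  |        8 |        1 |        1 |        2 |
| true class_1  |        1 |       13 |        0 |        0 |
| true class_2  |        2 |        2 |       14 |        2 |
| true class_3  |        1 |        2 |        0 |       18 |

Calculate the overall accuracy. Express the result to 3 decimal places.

Accuracy = trace / total = (8+13+14+18=53) / 67 = 53/67 = 0.791

0.791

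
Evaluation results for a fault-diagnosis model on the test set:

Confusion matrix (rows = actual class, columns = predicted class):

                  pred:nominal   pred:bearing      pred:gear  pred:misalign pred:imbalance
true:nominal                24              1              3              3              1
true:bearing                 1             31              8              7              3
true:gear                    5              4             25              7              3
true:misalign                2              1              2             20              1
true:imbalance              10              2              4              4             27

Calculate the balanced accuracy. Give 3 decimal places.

0.656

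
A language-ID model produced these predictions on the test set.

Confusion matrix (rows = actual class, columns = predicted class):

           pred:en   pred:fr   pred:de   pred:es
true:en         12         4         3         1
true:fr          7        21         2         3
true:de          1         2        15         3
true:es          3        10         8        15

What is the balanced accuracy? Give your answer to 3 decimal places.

0.592

Balanced accuracy = mean of per-class recall.
  en: recall = 12/20 = 0.6000
  fr: recall = 21/33 = 0.6364
  de: recall = 15/21 = 0.7143
  es: recall = 15/36 = 0.4167
Mean = (0.6000 + 0.6364 + 0.7143 + 0.4167) / 4 = 0.592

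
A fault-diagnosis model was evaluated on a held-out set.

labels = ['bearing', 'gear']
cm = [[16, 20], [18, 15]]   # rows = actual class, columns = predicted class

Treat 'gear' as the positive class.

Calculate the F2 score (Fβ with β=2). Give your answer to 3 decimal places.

Fβ = (1+β²)·TP / ((1+β²)·TP + β²·FN + FP), with β²=4
= 5·15 / (5·15 + 4·18 + 20) = 0.449

0.449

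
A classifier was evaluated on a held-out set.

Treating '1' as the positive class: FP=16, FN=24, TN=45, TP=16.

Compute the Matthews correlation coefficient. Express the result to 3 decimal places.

0.145

MCC = (TP·TN − FP·FN) / √((TP+FP)(TP+FN)(TN+FP)(TN+FN))
Numerator = 16·45 − 16·24 = 336
Denominator = √(32·40·61·69) = √5387520 = 2321.1032
MCC = 336 / 2321.1032 = 0.145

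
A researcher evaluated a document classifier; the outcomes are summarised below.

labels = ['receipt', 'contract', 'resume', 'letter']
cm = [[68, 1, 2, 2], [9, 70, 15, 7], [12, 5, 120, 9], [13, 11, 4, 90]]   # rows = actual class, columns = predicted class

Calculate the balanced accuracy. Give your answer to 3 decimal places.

Balanced accuracy = mean of per-class recall.
  receipt: recall = 68/73 = 0.9315
  contract: recall = 70/101 = 0.6931
  resume: recall = 120/146 = 0.8219
  letter: recall = 90/118 = 0.7627
Mean = (0.9315 + 0.6931 + 0.8219 + 0.7627) / 4 = 0.802

0.802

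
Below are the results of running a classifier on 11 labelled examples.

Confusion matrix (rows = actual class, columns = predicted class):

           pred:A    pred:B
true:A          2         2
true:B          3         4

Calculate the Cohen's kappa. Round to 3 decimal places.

0.068

Observed agreement pₒ = trace/N = 6/11 = 0.5455
Expected agreement pₑ = Σ (rowᵢ·colᵢ)/N² = (4·5 + 7·6)/11² = 0.5124
κ = (pₒ − pₑ)/(1 − pₑ) = (0.5455 − 0.5124)/(1 − 0.5124) = 0.068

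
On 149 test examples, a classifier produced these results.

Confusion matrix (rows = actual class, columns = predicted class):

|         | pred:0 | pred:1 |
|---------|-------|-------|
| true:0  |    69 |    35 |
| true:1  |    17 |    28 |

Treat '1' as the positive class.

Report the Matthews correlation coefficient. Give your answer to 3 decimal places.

MCC = (TP·TN − FP·FN) / √((TP+FP)(TP+FN)(TN+FP)(TN+FN))
Numerator = 28·69 − 35·17 = 1337
Denominator = √(63·45·104·86) = √25356240 = 5035.4980
MCC = 1337 / 5035.4980 = 0.266

0.266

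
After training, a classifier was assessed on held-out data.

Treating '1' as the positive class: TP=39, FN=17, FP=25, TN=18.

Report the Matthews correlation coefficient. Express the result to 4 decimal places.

MCC = (TP·TN − FP·FN) / √((TP+FP)(TP+FN)(TN+FP)(TN+FN))
Numerator = 39·18 − 25·17 = 277
Denominator = √(64·56·43·35) = √5393920 = 2322.4814
MCC = 277 / 2322.4814 = 0.1193

0.1193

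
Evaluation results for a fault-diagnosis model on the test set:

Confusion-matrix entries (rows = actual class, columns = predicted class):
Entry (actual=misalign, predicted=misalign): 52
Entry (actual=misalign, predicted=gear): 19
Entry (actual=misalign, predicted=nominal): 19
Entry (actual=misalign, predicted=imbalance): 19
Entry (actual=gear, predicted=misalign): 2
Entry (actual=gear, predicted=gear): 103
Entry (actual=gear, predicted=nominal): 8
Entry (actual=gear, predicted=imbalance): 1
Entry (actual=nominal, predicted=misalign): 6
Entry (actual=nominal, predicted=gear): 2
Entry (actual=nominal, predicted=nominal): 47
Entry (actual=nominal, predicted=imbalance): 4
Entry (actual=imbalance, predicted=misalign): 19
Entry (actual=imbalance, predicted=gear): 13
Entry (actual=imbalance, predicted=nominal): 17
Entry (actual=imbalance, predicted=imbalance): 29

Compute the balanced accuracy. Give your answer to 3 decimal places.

0.637

Balanced accuracy = mean of per-class recall.
  misalign: recall = 52/109 = 0.4771
  gear: recall = 103/114 = 0.9035
  nominal: recall = 47/59 = 0.7966
  imbalance: recall = 29/78 = 0.3718
Mean = (0.4771 + 0.9035 + 0.7966 + 0.3718) / 4 = 0.637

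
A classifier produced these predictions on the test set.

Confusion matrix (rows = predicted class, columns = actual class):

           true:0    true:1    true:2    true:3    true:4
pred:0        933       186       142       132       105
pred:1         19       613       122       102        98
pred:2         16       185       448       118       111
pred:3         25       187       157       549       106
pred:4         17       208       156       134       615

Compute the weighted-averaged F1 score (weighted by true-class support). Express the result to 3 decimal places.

Per-class F1 score (2·TP/(2·TP+FP+FN)):
  0: TP=933, FP=186+142+132+105=565, FN=19+16+25+17=77 → 1866/2508 = 0.7440
  1: TP=613, FP=19+122+102+98=341, FN=186+185+187+208=766 → 1226/2333 = 0.5255
  2: TP=448, FP=16+185+118+111=430, FN=142+122+157+156=577 → 896/1903 = 0.4708
  3: TP=549, FP=25+187+157+106=475, FN=132+102+118+134=486 → 1098/2059 = 0.5333
  4: TP=615, FP=17+208+156+134=515, FN=105+98+111+106=420 → 1230/2165 = 0.5681
Weighted-F1 score = Σ (supportᵢ/N)·F1 scoreᵢ with N=5484: (1010/5484)·0.7440 + (1379/5484)·0.5255 + (1025/5484)·0.4708 + (1035/5484)·0.5333 + (1035/5484)·0.5681 = 0.565

0.565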